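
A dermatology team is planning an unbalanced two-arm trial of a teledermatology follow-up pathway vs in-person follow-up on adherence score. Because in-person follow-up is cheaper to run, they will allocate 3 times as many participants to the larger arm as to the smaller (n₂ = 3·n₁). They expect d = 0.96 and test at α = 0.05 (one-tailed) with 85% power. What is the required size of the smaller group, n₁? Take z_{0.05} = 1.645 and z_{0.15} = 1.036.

With allocation ratio k = n₂/n₁ = 3, Var(x̄₁−x̄₂) = σ²(1/n₁ + 1/(k·n₁)) = σ²·(k+1)/(k·n₁).
So n₁ = (1 + 1/k)·((z_{α} + z_β)/d)² = 1.333 × (2.681/0.96)².
n₁ = 1.333 × 7.80 = 10.4.
Round up: n₁ = 11, giving n₂ = 3 × 11 = 33.

n₁ = 11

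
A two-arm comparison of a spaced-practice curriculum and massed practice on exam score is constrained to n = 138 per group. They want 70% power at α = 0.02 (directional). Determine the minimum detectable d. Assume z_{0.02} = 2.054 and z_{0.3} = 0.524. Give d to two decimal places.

For two independent groups of n = 138 each: d_min = (z_{α} + z_β)·√(2/n).
z-sum = 2.054 + 0.524 = 2.578.
d_min = 2.578 × √(2/138) = 2.578 × 0.1204 = 0.310.

d_min ≈ 0.31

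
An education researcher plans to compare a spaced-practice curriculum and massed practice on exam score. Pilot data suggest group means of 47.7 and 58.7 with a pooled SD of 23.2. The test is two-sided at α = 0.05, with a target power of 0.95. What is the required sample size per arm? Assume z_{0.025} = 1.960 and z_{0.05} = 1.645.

n = 116 per group

Cohen's d = |M₁ − M₂| / SD_pooled = |47.7 − 58.7| / 23.2 = 11.0 / 23.2 = 0.474.
For two independent groups with equal n: n = 2·((z_{α/2} + z_β) / d)².
z_{α/2} + z_β = 1.960 + 1.645 = 3.605.
n = 2 × (3.605 / 0.474)² = 2 × 7.605² = 2 × 57.84 = 115.7.
Round up to the next whole participant.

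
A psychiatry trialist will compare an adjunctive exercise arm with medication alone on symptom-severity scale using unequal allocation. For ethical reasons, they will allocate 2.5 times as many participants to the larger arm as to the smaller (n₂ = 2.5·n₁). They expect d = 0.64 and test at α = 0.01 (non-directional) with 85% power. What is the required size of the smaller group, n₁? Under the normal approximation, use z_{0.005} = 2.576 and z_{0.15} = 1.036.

With allocation ratio k = n₂/n₁ = 2.5, Var(x̄₁−x̄₂) = σ²(1/n₁ + 1/(k·n₁)) = σ²·(k+1)/(k·n₁).
So n₁ = (1 + 1/k)·((z_{α/2} + z_β)/d)² = 1.400 × (3.612/0.64)².
n₁ = 1.400 × 31.85 = 44.6.
Round up: n₁ = 45, giving n₂ = ⌈2.5 × 45⌉ = ⌈112.5⌉ = 113.

n₁ = 45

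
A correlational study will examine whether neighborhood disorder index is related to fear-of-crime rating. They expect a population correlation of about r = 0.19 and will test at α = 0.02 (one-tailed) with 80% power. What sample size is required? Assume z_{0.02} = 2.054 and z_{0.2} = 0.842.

Fisher's z: C = ½·ln((1+r)/(1−r)) = ½·ln(1.4691) = 0.1923.
n = ((z_{α} + z_β)/C)² + 3.
(2.054 + 0.842) / 0.1923 = 2.896 / 0.1923 = 15.060.
n = 15.060² + 3 = 226.80 + 3 = 229.8.
Round up.

n = 230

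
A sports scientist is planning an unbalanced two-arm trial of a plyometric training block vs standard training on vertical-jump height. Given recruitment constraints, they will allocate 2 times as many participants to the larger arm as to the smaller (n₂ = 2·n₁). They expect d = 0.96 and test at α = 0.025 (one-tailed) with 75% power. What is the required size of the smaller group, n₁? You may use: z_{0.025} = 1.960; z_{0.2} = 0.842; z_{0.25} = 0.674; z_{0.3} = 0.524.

n₁ = 12

With allocation ratio k = n₂/n₁ = 2, Var(x̄₁−x̄₂) = σ²(1/n₁ + 1/(k·n₁)) = σ²·(k+1)/(k·n₁).
So n₁ = (1 + 1/k)·((z_{α} + z_β)/d)² = 1.500 × (2.634/0.96)².
n₁ = 1.500 × 7.53 = 11.3.
Round up: n₁ = 12, giving n₂ = 2 × 12 = 24.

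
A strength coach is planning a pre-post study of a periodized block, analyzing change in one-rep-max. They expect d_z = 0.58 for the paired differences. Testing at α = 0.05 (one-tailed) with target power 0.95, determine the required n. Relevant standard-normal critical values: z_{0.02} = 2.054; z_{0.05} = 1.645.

n = 33 pairs

For a paired (one-sample on differences) test: n = ((z_{α} + z_β) / d)².
z_{α} + z_β = 1.645 + 1.645 = 3.290.
n = (3.290 / 0.58)² = 5.672² = 32.18.
Round up.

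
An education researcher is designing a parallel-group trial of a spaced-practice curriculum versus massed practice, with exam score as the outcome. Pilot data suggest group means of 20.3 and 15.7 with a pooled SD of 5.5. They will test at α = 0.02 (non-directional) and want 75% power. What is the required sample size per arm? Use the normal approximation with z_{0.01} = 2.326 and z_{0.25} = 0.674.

n = 26 per group

Cohen's d = |M₁ − M₂| / SD_pooled = |20.3 − 15.7| / 5.5 = 4.6 / 5.5 = 0.836.
For two independent groups with equal n: n = 2·((z_{α/2} + z_β) / d)².
z_{α/2} + z_β = 2.326 + 0.674 = 3.000.
n = 2 × (3.000 / 0.836)² = 2 × 3.589² = 2 × 12.88 = 25.8.
Round up to the next whole participant.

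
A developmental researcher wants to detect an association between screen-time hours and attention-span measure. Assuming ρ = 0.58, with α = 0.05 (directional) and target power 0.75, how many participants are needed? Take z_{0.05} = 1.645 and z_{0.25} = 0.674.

Fisher's z: C = ½·ln((1+r)/(1−r)) = ½·ln(3.7619) = 0.6625.
n = ((z_{α} + z_β)/C)² + 3.
(1.645 + 0.674) / 0.6625 = 2.319 / 0.6625 = 3.500.
n = 3.500² + 3 = 12.25 + 3 = 15.3.
Round up.

n = 16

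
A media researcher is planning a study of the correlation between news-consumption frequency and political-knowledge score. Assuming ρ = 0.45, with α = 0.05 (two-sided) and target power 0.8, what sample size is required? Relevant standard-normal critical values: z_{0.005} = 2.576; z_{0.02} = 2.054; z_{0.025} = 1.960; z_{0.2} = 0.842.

n = 37

Fisher's z: C = ½·ln((1+r)/(1−r)) = ½·ln(2.6364) = 0.4847.
n = ((z_{α/2} + z_β)/C)² + 3.
(1.960 + 0.842) / 0.4847 = 2.802 / 0.4847 = 5.781.
n = 5.781² + 3 = 33.42 + 3 = 36.4.
Round up.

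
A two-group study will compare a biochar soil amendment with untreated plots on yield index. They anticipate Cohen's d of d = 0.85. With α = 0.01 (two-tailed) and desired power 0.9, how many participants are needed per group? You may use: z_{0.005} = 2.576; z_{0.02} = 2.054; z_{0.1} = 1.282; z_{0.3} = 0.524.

For two independent groups with equal n: n = 2·((z_{α/2} + z_β) / d)².
z_{α/2} + z_β = 2.576 + 1.282 = 3.858.
n = 2 × (3.858 / 0.85)² = 2 × 4.539² = 2 × 20.60 = 41.2.
Round up to the next whole participant.

n = 42 per group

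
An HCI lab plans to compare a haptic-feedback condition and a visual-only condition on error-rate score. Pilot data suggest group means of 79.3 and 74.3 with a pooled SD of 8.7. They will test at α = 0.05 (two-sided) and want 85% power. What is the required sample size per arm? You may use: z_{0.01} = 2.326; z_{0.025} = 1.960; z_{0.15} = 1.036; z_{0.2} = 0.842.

Cohen's d = |M₁ − M₂| / SD_pooled = |79.3 − 74.3| / 8.7 = 5.0 / 8.7 = 0.575.
For two independent groups with equal n: n = 2·((z_{α/2} + z_β) / d)².
z_{α/2} + z_β = 1.960 + 1.036 = 2.996.
n = 2 × (2.996 / 0.575)² = 2 × 5.210² = 2 × 27.15 = 54.3.
Round up to the next whole participant.

n = 55 per group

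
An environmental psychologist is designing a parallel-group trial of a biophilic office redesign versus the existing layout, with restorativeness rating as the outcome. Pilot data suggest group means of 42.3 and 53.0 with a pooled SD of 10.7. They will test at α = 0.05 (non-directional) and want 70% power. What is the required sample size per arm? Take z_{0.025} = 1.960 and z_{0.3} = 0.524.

n = 13 per group

Cohen's d = |M₁ − M₂| / SD_pooled = |42.3 − 53.0| / 10.7 = 10.7 / 10.7 = 1.000.
For two independent groups with equal n: n = 2·((z_{α/2} + z_β) / d)².
z_{α/2} + z_β = 1.960 + 0.524 = 2.484.
n = 2 × (2.484 / 1.000)² = 2 × 2.484² = 2 × 6.17 = 12.3.
Round up to the next whole participant.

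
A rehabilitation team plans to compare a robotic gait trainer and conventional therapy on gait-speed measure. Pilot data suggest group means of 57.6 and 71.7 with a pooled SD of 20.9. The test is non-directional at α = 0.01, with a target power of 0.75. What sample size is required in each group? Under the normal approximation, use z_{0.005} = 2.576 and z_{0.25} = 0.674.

Cohen's d = |M₁ − M₂| / SD_pooled = |57.6 − 71.7| / 20.9 = 14.1 / 20.9 = 0.675.
For two independent groups with equal n: n = 2·((z_{α/2} + z_β) / d)².
z_{α/2} + z_β = 2.576 + 0.674 = 3.250.
n = 2 × (3.250 / 0.675)² = 2 × 4.815² = 2 × 23.18 = 46.4.
Round up to the next whole participant.

n = 47 per group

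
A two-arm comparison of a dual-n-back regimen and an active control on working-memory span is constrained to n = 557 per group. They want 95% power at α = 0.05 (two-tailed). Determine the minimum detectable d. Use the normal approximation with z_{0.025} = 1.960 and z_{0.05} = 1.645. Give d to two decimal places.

d_min ≈ 0.22

For two independent groups of n = 557 each: d_min = (z_{α/2} + z_β)·√(2/n).
z-sum = 1.960 + 1.645 = 3.605.
d_min = 3.605 × √(2/557) = 3.605 × 0.0599 = 0.216.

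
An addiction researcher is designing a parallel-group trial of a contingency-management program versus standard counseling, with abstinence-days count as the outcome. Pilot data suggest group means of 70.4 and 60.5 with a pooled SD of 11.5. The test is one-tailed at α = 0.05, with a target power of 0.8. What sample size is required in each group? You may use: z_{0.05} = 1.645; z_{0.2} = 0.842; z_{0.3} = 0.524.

Cohen's d = |M₁ − M₂| / SD_pooled = |70.4 − 60.5| / 11.5 = 9.9 / 11.5 = 0.861.
For two independent groups with equal n: n = 2·((z_{α} + z_β) / d)².
z_{α} + z_β = 1.645 + 0.842 = 2.487.
n = 2 × (2.487 / 0.861)² = 2 × 2.889² = 2 × 8.34 = 16.7.
Round up to the next whole participant.

n = 17 per group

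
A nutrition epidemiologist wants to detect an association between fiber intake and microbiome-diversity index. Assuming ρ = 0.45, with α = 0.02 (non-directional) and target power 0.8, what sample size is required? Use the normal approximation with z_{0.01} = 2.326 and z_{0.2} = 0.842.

Fisher's z: C = ½·ln((1+r)/(1−r)) = ½·ln(2.6364) = 0.4847.
n = ((z_{α/2} + z_β)/C)² + 3.
(2.326 + 0.842) / 0.4847 = 3.168 / 0.4847 = 6.536.
n = 6.536² + 3 = 42.72 + 3 = 45.7.
Round up.

n = 46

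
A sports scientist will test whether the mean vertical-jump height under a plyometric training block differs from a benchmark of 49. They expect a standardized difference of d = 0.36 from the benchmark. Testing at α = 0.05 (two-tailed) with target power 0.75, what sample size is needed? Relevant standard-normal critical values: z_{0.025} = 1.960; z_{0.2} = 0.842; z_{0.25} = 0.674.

n = 54

For a one-sample test: n = ((z_{α/2} + z_β) / d)².
z_{α/2} + z_β = 1.960 + 0.674 = 2.634.
n = (2.634 / 0.36)² = 7.317² = 53.53.
Round up.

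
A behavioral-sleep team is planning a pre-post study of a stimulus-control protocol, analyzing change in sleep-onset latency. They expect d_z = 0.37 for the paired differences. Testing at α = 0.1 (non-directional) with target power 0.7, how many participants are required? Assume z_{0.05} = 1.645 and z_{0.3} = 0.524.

n = 35 pairs

For a paired (one-sample on differences) test: n = ((z_{α/2} + z_β) / d)².
z_{α/2} + z_β = 1.645 + 0.524 = 2.169.
n = (2.169 / 0.37)² = 5.862² = 34.36.
Round up.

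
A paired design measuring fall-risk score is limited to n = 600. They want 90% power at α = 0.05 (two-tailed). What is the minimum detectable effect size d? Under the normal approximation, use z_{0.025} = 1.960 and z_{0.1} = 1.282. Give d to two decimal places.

d_min ≈ 0.13

For a single sample (or paired design) of n = 600: d_min = (z_{α/2} + z_β)/√n.
z-sum = 1.960 + 1.282 = 3.242.
d_min = 3.242 / √600 = 3.242 / 24.495 = 0.132.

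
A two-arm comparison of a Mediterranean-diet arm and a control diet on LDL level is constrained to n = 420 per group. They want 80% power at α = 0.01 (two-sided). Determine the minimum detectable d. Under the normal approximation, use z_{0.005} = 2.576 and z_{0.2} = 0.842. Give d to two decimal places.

d_min ≈ 0.24

For two independent groups of n = 420 each: d_min = (z_{α/2} + z_β)·√(2/n).
z-sum = 2.576 + 0.842 = 3.418.
d_min = 3.418 × √(2/420) = 3.418 × 0.0690 = 0.236.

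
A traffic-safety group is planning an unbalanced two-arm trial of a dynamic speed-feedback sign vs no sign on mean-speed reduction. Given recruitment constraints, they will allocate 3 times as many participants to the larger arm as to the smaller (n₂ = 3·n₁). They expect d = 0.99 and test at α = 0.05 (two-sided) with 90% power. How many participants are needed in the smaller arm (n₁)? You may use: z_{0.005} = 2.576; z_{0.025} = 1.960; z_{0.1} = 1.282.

n₁ = 15

With allocation ratio k = n₂/n₁ = 3, Var(x̄₁−x̄₂) = σ²(1/n₁ + 1/(k·n₁)) = σ²·(k+1)/(k·n₁).
So n₁ = (1 + 1/k)·((z_{α/2} + z_β)/d)² = 1.333 × (3.242/0.99)².
n₁ = 1.333 × 10.72 = 14.3.
Round up: n₁ = 15, giving n₂ = 3 × 15 = 45.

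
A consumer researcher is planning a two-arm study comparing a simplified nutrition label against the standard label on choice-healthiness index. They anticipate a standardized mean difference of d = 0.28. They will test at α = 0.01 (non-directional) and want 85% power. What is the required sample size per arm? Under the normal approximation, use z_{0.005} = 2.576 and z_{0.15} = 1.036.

n = 333 per group

For two independent groups with equal n: n = 2·((z_{α/2} + z_β) / d)².
z_{α/2} + z_β = 2.576 + 1.036 = 3.612.
n = 2 × (3.612 / 0.28)² = 2 × 12.900² = 2 × 166.41 = 332.8.
Round up to the next whole participant.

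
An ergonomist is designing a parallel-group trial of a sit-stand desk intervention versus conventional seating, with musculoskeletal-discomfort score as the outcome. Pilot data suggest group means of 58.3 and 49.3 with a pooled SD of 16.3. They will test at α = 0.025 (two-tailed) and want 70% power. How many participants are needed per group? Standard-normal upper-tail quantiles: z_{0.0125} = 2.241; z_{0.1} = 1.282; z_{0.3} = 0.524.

Cohen's d = |M₁ − M₂| / SD_pooled = |58.3 − 49.3| / 16.3 = 9.0 / 16.3 = 0.552.
For two independent groups with equal n: n = 2·((z_{α/2} + z_β) / d)².
z_{α/2} + z_β = 2.241 + 0.524 = 2.765.
n = 2 × (2.765 / 0.552)² = 2 × 5.009² = 2 × 25.09 = 50.2.
Round up to the next whole participant.

n = 51 per group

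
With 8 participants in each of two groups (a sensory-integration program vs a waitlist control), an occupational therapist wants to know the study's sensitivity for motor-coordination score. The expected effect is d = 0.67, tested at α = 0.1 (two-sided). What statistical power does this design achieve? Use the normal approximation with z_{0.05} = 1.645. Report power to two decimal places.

power ≈ 0.38

For two equal groups, power = Φ(d·√(n/2) − z_{α/2}).
d·√(n/2) = 0.67 × √(8/2) = 0.67 × 2.000 = 1.340.
z_β = 1.340 − 1.645 = -0.305.
Power = Φ(-0.305) = 0.380.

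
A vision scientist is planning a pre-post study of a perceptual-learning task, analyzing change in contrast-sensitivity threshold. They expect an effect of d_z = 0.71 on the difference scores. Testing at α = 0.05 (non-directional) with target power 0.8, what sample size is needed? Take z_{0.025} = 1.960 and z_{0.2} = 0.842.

n = 16 pairs

For a paired (one-sample on differences) test: n = ((z_{α/2} + z_β) / d)².
z_{α/2} + z_β = 1.960 + 0.842 = 2.802.
n = (2.802 / 0.71)² = 3.946² = 15.57.
Round up.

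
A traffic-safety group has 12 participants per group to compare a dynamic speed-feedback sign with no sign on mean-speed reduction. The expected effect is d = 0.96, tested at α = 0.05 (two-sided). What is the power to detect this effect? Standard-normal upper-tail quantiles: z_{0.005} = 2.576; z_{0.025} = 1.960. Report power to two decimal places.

power ≈ 0.65

For two equal groups, power = Φ(d·√(n/2) − z_{α/2}).
d·√(n/2) = 0.96 × √(12/2) = 0.96 × 2.449 = 2.352.
z_β = 2.352 − 1.960 = 0.392.
Power = Φ(0.392) = 0.652.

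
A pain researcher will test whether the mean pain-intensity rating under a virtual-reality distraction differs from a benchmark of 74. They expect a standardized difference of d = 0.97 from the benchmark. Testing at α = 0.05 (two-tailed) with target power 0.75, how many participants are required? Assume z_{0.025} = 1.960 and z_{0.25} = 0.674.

For a one-sample test: n = ((z_{α/2} + z_β) / d)².
z_{α/2} + z_β = 1.960 + 0.674 = 2.634.
n = (2.634 / 0.97)² = 2.715² = 7.37.
Round up.

n = 8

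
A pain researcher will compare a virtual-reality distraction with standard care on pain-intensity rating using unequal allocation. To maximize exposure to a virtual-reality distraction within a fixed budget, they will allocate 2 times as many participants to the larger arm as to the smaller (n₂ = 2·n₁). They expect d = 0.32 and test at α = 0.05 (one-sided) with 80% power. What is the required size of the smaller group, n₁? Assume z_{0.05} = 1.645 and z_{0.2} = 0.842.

With allocation ratio k = n₂/n₁ = 2, Var(x̄₁−x̄₂) = σ²(1/n₁ + 1/(k·n₁)) = σ²·(k+1)/(k·n₁).
So n₁ = (1 + 1/k)·((z_{α} + z_β)/d)² = 1.500 × (2.487/0.32)².
n₁ = 1.500 × 60.40 = 90.6.
Round up: n₁ = 91, giving n₂ = 2 × 91 = 182.

n₁ = 91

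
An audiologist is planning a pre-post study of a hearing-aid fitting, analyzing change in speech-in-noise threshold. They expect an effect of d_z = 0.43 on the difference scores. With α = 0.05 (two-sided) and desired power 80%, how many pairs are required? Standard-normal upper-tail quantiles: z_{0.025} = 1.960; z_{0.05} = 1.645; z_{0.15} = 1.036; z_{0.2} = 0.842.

n = 43 pairs

For a paired (one-sample on differences) test: n = ((z_{α/2} + z_β) / d)².
z_{α/2} + z_β = 1.960 + 0.842 = 2.802.
n = (2.802 / 0.43)² = 6.516² = 42.46.
Round up.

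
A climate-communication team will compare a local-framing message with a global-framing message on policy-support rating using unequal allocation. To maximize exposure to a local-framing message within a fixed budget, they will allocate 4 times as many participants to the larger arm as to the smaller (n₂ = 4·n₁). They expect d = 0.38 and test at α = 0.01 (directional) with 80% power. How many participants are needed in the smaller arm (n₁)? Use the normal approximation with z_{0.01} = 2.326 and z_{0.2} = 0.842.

n₁ = 87

With allocation ratio k = n₂/n₁ = 4, Var(x̄₁−x̄₂) = σ²(1/n₁ + 1/(k·n₁)) = σ²·(k+1)/(k·n₁).
So n₁ = (1 + 1/k)·((z_{α} + z_β)/d)² = 1.250 × (3.168/0.38)².
n₁ = 1.250 × 69.50 = 86.9.
Round up: n₁ = 87, giving n₂ = 4 × 87 = 348.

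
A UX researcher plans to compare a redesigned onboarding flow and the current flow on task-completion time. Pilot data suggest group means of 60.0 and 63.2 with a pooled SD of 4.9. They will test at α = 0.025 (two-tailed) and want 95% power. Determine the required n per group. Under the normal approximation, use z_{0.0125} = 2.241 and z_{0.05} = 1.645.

n = 71 per group

Cohen's d = |M₁ − M₂| / SD_pooled = |60.0 − 63.2| / 4.9 = 3.2 / 4.9 = 0.653.
For two independent groups with equal n: n = 2·((z_{α/2} + z_β) / d)².
z_{α/2} + z_β = 2.241 + 1.645 = 3.886.
n = 2 × (3.886 / 0.653)² = 2 × 5.951² = 2 × 35.41 = 70.8.
Round up to the next whole participant.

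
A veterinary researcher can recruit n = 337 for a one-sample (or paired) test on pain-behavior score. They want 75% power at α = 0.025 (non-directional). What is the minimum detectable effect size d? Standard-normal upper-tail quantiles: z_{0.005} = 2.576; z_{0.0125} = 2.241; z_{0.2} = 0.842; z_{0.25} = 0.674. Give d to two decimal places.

d_min ≈ 0.16

For a single sample (or paired design) of n = 337: d_min = (z_{α/2} + z_β)/√n.
z-sum = 2.241 + 0.674 = 2.915.
d_min = 2.915 / √337 = 2.915 / 18.358 = 0.159.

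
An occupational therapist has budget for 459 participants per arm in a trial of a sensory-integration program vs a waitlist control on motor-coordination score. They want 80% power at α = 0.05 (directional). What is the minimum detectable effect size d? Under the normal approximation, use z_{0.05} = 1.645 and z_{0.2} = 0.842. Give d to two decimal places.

For two independent groups of n = 459 each: d_min = (z_{α} + z_β)·√(2/n).
z-sum = 1.645 + 0.842 = 2.487.
d_min = 2.487 × √(2/459) = 2.487 × 0.0660 = 0.164.

d_min ≈ 0.16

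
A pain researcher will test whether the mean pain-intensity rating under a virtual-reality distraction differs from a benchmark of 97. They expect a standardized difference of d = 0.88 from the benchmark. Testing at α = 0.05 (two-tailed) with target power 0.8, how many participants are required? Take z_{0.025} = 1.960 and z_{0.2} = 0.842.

n = 11

For a one-sample test: n = ((z_{α/2} + z_β) / d)².
z_{α/2} + z_β = 1.960 + 0.842 = 2.802.
n = (2.802 / 0.88)² = 3.184² = 10.14.
Round up.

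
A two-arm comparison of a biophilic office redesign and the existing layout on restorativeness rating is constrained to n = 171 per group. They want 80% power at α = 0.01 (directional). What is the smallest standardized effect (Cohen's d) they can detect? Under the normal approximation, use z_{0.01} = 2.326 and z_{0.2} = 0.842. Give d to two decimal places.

For two independent groups of n = 171 each: d_min = (z_{α} + z_β)·√(2/n).
z-sum = 2.326 + 0.842 = 3.168.
d_min = 3.168 × √(2/171) = 3.168 × 0.1081 = 0.343.

d_min ≈ 0.34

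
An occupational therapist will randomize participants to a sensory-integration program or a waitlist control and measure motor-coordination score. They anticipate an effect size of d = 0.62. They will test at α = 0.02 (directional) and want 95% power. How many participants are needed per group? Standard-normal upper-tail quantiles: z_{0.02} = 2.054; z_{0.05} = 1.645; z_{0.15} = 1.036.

For two independent groups with equal n: n = 2·((z_{α} + z_β) / d)².
z_{α} + z_β = 2.054 + 1.645 = 3.699.
n = 2 × (3.699 / 0.62)² = 2 × 5.966² = 2 × 35.59 = 71.2.
Round up to the next whole participant.

n = 72 per group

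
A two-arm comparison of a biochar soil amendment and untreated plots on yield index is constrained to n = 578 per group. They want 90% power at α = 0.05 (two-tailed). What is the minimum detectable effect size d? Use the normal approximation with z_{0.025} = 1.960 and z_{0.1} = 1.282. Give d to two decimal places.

For two independent groups of n = 578 each: d_min = (z_{α/2} + z_β)·√(2/n).
z-sum = 1.960 + 1.282 = 3.242.
d_min = 3.242 × √(2/578) = 3.242 × 0.0588 = 0.191.

d_min ≈ 0.19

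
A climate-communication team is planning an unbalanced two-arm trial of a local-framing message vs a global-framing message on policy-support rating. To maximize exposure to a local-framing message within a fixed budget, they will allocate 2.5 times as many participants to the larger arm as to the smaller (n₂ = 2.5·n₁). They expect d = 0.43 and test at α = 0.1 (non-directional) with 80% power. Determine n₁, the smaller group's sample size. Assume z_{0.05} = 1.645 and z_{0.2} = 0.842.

n₁ = 47

With allocation ratio k = n₂/n₁ = 2.5, Var(x̄₁−x̄₂) = σ²(1/n₁ + 1/(k·n₁)) = σ²·(k+1)/(k·n₁).
So n₁ = (1 + 1/k)·((z_{α/2} + z_β)/d)² = 1.400 × (2.487/0.43)².
n₁ = 1.400 × 33.45 = 46.8.
Round up: n₁ = 47, giving n₂ = ⌈2.5 × 47⌉ = ⌈117.5⌉ = 118.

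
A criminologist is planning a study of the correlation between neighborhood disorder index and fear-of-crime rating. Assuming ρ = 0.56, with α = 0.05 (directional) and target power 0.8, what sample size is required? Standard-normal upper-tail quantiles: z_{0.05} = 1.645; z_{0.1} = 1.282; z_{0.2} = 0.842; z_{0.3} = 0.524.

Fisher's z: C = ½·ln((1+r)/(1−r)) = ½·ln(3.5455) = 0.6328.
n = ((z_{α} + z_β)/C)² + 3.
(1.645 + 0.842) / 0.6328 = 2.487 / 0.6328 = 3.930.
n = 3.930² + 3 = 15.45 + 3 = 18.4.
Round up.

n = 19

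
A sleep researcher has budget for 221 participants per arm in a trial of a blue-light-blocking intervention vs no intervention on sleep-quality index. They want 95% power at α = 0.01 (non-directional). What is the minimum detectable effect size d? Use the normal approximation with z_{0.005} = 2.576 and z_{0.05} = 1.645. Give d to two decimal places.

For two independent groups of n = 221 each: d_min = (z_{α/2} + z_β)·√(2/n).
z-sum = 2.576 + 1.645 = 4.221.
d_min = 4.221 × √(2/221) = 4.221 × 0.0951 = 0.402.

d_min ≈ 0.40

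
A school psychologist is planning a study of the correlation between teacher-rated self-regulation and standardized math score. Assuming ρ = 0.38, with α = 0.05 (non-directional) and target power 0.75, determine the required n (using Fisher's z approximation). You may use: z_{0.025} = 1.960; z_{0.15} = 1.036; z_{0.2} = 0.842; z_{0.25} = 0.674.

Fisher's z: C = ½·ln((1+r)/(1−r)) = ½·ln(2.2258) = 0.4001.
n = ((z_{α/2} + z_β)/C)² + 3.
(1.960 + 0.674) / 0.4001 = 2.634 / 0.4001 = 6.583.
n = 6.583² + 3 = 43.34 + 3 = 46.3.
Round up.

n = 47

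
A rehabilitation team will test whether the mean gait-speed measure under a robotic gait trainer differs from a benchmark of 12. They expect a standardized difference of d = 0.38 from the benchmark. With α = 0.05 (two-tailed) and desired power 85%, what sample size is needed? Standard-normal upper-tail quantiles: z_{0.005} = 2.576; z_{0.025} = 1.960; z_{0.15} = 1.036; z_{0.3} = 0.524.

n = 63

For a one-sample test: n = ((z_{α/2} + z_β) / d)².
z_{α/2} + z_β = 1.960 + 1.036 = 2.996.
n = (2.996 / 0.38)² = 7.884² = 62.16.
Round up.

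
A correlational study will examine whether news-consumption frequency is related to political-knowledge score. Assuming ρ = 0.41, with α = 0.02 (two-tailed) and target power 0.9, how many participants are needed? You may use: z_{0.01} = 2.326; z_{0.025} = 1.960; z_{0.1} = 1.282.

n = 72

Fisher's z: C = ½·ln((1+r)/(1−r)) = ½·ln(2.3898) = 0.4356.
n = ((z_{α/2} + z_β)/C)² + 3.
(2.326 + 1.282) / 0.4356 = 3.608 / 0.4356 = 8.283.
n = 8.283² + 3 = 68.61 + 3 = 71.6.
Round up.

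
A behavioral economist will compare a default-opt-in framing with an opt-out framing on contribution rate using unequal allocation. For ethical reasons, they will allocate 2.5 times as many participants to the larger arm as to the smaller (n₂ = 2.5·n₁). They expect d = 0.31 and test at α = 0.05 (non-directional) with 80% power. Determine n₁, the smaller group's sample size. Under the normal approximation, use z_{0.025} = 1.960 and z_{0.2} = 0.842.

With allocation ratio k = n₂/n₁ = 2.5, Var(x̄₁−x̄₂) = σ²(1/n₁ + 1/(k·n₁)) = σ²·(k+1)/(k·n₁).
So n₁ = (1 + 1/k)·((z_{α/2} + z_β)/d)² = 1.400 × (2.802/0.31)².
n₁ = 1.400 × 81.70 = 114.4.
Round up: n₁ = 115, giving n₂ = ⌈2.5 × 115⌉ = ⌈287.5⌉ = 288.

n₁ = 115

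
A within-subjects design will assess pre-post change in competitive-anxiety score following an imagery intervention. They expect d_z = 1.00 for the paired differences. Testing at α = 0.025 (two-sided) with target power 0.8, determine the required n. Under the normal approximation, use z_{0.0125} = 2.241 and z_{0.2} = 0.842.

For a paired (one-sample on differences) test: n = ((z_{α/2} + z_β) / d)².
z_{α/2} + z_β = 2.241 + 0.842 = 3.083.
n = (3.083 / 1.00)² = 3.083² = 9.50.
Round up.

n = 10 pairs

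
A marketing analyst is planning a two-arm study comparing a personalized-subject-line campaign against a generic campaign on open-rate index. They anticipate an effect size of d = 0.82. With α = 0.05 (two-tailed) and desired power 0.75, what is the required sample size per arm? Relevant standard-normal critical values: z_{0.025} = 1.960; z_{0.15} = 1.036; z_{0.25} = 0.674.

For two independent groups with equal n: n = 2·((z_{α/2} + z_β) / d)².
z_{α/2} + z_β = 1.960 + 0.674 = 2.634.
n = 2 × (2.634 / 0.82)² = 2 × 3.212² = 2 × 10.32 = 20.6.
Round up to the next whole participant.

n = 21 per group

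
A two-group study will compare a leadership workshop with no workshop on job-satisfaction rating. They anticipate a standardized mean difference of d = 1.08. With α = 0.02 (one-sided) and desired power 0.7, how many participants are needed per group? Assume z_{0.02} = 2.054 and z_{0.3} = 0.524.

For two independent groups with equal n: n = 2·((z_{α} + z_β) / d)².
z_{α} + z_β = 2.054 + 0.524 = 2.578.
n = 2 × (2.578 / 1.08)² = 2 × 2.387² = 2 × 5.70 = 11.4.
Round up to the next whole participant.

n = 12 per group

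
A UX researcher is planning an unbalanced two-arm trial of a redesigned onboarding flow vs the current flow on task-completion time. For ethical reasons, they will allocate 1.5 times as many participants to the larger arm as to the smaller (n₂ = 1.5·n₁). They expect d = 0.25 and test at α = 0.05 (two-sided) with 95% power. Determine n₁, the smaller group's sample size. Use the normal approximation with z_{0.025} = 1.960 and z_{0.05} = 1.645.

With allocation ratio k = n₂/n₁ = 1.5, Var(x̄₁−x̄₂) = σ²(1/n₁ + 1/(k·n₁)) = σ²·(k+1)/(k·n₁).
So n₁ = (1 + 1/k)·((z_{α/2} + z_β)/d)² = 1.667 × (3.605/0.25)².
n₁ = 1.667 × 207.94 = 346.6.
Round up: n₁ = 347, giving n₂ = ⌈1.5 × 347⌉ = ⌈520.5⌉ = 521.

n₁ = 347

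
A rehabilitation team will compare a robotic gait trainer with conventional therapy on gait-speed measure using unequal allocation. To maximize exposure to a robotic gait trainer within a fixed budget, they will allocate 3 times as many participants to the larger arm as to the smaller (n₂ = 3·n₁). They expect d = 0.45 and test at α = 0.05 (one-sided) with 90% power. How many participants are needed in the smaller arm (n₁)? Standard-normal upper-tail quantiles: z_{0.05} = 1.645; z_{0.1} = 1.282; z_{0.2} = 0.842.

With allocation ratio k = n₂/n₁ = 3, Var(x̄₁−x̄₂) = σ²(1/n₁ + 1/(k·n₁)) = σ²·(k+1)/(k·n₁).
So n₁ = (1 + 1/k)·((z_{α} + z_β)/d)² = 1.333 × (2.927/0.45)².
n₁ = 1.333 × 42.31 = 56.4.
Round up: n₁ = 57, giving n₂ = 3 × 57 = 171.

n₁ = 57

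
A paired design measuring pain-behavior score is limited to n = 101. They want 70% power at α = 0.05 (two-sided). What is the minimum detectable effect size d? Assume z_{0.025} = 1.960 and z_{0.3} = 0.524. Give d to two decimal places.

d_min ≈ 0.25

For a single sample (or paired design) of n = 101: d_min = (z_{α/2} + z_β)/√n.
z-sum = 1.960 + 0.524 = 2.484.
d_min = 2.484 / √101 = 2.484 / 10.050 = 0.247.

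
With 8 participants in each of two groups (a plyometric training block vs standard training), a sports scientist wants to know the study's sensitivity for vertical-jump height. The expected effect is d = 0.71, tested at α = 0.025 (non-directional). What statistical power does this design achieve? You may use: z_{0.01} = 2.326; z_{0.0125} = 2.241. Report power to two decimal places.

For two equal groups, power = Φ(d·√(n/2) − z_{α/2}).
d·√(n/2) = 0.71 × √(8/2) = 0.71 × 2.000 = 1.420.
z_β = 1.420 − 2.241 = -0.821.
Power = Φ(-0.821) = 0.206.

power ≈ 0.21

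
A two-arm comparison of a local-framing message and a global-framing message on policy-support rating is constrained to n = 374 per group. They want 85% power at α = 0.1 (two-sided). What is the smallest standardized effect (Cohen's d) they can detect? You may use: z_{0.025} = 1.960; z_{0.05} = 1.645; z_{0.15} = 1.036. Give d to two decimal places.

d_min ≈ 0.20

For two independent groups of n = 374 each: d_min = (z_{α/2} + z_β)·√(2/n).
z-sum = 1.645 + 1.036 = 2.681.
d_min = 2.681 × √(2/374) = 2.681 × 0.0731 = 0.196.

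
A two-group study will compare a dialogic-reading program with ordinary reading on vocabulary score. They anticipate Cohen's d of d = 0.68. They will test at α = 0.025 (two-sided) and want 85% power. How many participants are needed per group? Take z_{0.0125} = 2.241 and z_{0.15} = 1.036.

n = 47 per group

For two independent groups with equal n: n = 2·((z_{α/2} + z_β) / d)².
z_{α/2} + z_β = 2.241 + 1.036 = 3.277.
n = 2 × (3.277 / 0.68)² = 2 × 4.819² = 2 × 23.22 = 46.4.
Round up to the next whole participant.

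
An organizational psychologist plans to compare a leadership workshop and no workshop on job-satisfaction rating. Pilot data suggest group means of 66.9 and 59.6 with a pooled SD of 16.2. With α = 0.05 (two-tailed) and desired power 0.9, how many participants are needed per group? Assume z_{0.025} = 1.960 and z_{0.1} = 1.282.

Cohen's d = |M₁ − M₂| / SD_pooled = |66.9 − 59.6| / 16.2 = 7.3 / 16.2 = 0.451.
For two independent groups with equal n: n = 2·((z_{α/2} + z_β) / d)².
z_{α/2} + z_β = 1.960 + 1.282 = 3.242.
n = 2 × (3.242 / 0.451)² = 2 × 7.188² = 2 × 51.67 = 103.3.
Round up to the next whole participant.

n = 104 per group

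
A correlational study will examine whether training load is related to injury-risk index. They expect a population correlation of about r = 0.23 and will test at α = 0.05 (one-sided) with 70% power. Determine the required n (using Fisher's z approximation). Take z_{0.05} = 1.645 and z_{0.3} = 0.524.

Fisher's z: C = ½·ln((1+r)/(1−r)) = ½·ln(1.5974) = 0.2342.
n = ((z_{α} + z_β)/C)² + 3.
(1.645 + 0.524) / 0.2342 = 2.169 / 0.2342 = 9.261.
n = 9.261² + 3 = 85.77 + 3 = 88.8.
Round up.

n = 89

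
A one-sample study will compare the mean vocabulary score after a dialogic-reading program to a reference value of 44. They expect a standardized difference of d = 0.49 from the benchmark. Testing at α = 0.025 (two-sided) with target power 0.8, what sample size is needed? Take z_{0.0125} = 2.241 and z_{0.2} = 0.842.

n = 40

For a one-sample test: n = ((z_{α/2} + z_β) / d)².
z_{α/2} + z_β = 2.241 + 0.842 = 3.083.
n = (3.083 / 0.49)² = 6.292² = 39.59.
Round up.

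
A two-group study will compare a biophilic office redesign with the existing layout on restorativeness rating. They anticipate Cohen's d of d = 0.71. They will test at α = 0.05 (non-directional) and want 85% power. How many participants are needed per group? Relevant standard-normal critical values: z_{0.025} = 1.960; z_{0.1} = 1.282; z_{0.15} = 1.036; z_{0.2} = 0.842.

For two independent groups with equal n: n = 2·((z_{α/2} + z_β) / d)².
z_{α/2} + z_β = 1.960 + 1.036 = 2.996.
n = 2 × (2.996 / 0.71)² = 2 × 4.220² = 2 × 17.81 = 35.6.
Round up to the next whole participant.

n = 36 per group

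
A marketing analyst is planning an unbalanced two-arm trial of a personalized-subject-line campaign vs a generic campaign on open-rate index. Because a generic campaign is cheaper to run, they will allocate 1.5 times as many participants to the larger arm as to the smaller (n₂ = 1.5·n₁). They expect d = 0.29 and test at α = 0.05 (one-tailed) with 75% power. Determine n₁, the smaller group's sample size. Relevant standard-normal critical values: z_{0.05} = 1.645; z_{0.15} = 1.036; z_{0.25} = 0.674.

n₁ = 107

With allocation ratio k = n₂/n₁ = 1.5, Var(x̄₁−x̄₂) = σ²(1/n₁ + 1/(k·n₁)) = σ²·(k+1)/(k·n₁).
So n₁ = (1 + 1/k)·((z_{α} + z_β)/d)² = 1.667 × (2.319/0.29)².
n₁ = 1.667 × 63.94 = 106.6.
Round up: n₁ = 107, giving n₂ = ⌈1.5 × 107⌉ = ⌈160.5⌉ = 161.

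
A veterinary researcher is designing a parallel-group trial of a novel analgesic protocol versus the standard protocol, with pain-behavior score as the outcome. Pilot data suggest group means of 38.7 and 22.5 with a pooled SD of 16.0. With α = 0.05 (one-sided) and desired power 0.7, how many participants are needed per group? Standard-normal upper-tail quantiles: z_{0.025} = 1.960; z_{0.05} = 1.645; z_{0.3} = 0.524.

Cohen's d = |M₁ − M₂| / SD_pooled = |38.7 − 22.5| / 16.0 = 16.2 / 16.0 = 1.013.
For two independent groups with equal n: n = 2·((z_{α} + z_β) / d)².
z_{α} + z_β = 1.645 + 0.524 = 2.169.
n = 2 × (2.169 / 1.013)² = 2 × 2.141² = 2 × 4.58 = 9.2.
Round up to the next whole participant.

n = 10 per group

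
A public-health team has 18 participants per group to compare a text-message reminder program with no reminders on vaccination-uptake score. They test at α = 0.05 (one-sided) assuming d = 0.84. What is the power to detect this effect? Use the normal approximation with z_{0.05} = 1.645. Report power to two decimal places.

For two equal groups, power = Φ(d·√(n/2) − z_{α}).
d·√(n/2) = 0.84 × √(18/2) = 0.84 × 3.000 = 2.520.
z_β = 2.520 − 1.645 = 0.875.
Power = Φ(0.875) = 0.809.

power ≈ 0.81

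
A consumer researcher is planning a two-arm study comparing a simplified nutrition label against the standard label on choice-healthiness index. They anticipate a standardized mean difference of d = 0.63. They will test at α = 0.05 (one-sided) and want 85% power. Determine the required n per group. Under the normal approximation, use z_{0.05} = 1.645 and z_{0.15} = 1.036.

n = 37 per group

For two independent groups with equal n: n = 2·((z_{α} + z_β) / d)².
z_{α} + z_β = 1.645 + 1.036 = 2.681.
n = 2 × (2.681 / 0.63)² = 2 × 4.256² = 2 × 18.11 = 36.2.
Round up to the next whole participant.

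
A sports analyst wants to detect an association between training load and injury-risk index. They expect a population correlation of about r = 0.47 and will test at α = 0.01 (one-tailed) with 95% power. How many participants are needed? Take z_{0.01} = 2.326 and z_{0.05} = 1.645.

Fisher's z: C = ½·ln((1+r)/(1−r)) = ½·ln(2.7736) = 0.5101.
n = ((z_{α} + z_β)/C)² + 3.
(2.326 + 1.645) / 0.5101 = 3.971 / 0.5101 = 7.785.
n = 7.785² + 3 = 60.60 + 3 = 63.6.
Round up.

n = 64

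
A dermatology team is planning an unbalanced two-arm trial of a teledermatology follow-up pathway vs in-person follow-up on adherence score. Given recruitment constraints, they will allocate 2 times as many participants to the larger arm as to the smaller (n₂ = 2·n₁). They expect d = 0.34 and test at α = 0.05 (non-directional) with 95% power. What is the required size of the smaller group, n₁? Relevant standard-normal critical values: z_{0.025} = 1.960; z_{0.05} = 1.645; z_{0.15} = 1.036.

With allocation ratio k = n₂/n₁ = 2, Var(x̄₁−x̄₂) = σ²(1/n₁ + 1/(k·n₁)) = σ²·(k+1)/(k·n₁).
So n₁ = (1 + 1/k)·((z_{α/2} + z_β)/d)² = 1.500 × (3.605/0.34)².
n₁ = 1.500 × 112.42 = 168.6.
Round up: n₁ = 169, giving n₂ = 2 × 169 = 338.

n₁ = 169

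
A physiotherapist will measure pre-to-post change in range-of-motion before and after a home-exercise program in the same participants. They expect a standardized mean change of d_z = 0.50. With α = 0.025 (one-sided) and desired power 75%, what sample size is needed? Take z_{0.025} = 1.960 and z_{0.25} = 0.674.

n = 28 pairs

For a paired (one-sample on differences) test: n = ((z_{α} + z_β) / d)².
z_{α} + z_β = 1.960 + 0.674 = 2.634.
n = (2.634 / 0.50)² = 5.268² = 27.75.
Round up.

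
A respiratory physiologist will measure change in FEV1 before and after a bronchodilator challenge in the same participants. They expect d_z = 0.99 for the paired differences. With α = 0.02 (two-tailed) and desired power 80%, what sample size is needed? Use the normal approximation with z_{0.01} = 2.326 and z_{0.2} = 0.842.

For a paired (one-sample on differences) test: n = ((z_{α/2} + z_β) / d)².
z_{α/2} + z_β = 2.326 + 0.842 = 3.168.
n = (3.168 / 0.99)² = 3.200² = 10.24.
Round up.

n = 11 pairs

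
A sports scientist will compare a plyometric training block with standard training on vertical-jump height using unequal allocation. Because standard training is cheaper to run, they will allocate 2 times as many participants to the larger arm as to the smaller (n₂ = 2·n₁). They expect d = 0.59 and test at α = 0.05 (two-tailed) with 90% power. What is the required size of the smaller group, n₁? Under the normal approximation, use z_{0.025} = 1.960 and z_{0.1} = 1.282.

With allocation ratio k = n₂/n₁ = 2, Var(x̄₁−x̄₂) = σ²(1/n₁ + 1/(k·n₁)) = σ²·(k+1)/(k·n₁).
So n₁ = (1 + 1/k)·((z_{α/2} + z_β)/d)² = 1.500 × (3.242/0.59)².
n₁ = 1.500 × 30.19 = 45.3.
Round up: n₁ = 46, giving n₂ = 2 × 46 = 92.

n₁ = 46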